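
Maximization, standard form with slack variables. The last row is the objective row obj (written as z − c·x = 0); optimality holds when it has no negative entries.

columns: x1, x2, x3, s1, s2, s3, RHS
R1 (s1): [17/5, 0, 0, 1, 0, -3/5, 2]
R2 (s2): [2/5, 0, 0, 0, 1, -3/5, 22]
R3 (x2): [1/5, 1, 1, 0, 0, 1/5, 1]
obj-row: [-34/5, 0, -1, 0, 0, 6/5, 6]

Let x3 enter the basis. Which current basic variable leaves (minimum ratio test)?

x2

Column x3 entries and ratios — s1: 0 ≤ 0, skip; s2: 0 ≤ 0, skip; x2: 1/1 = 1.
Smallest ratio is 1 in the row of x2, so x2 leaves.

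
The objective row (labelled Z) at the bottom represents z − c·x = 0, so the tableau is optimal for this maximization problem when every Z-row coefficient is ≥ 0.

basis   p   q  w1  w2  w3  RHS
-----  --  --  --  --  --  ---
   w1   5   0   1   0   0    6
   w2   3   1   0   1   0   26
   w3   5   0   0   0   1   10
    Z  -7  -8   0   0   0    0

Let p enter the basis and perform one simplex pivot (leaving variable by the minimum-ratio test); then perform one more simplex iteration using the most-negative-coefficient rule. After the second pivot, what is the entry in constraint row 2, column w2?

1

Ratio test on column p — row 1: 6/5 = 6/5; row 2: 26/3 = 26/3; row 3: 10/5 = 2. Minimum is 6/5 at row 1 (w1 leaves); pivot element 5.
Divide row 1 by 5; eliminate column p from the other rows.
Second iteration: most negative Z-row entry is -8 in column q, so q enters.
Ratio test on column q — row 1: entry 0 ≤ 0; row 2: (112/5)/1 = 112/5; row 3: entry 0 ≤ 0. Minimum is 112/5 at row 2 (w2 leaves); pivot element 1.
Divide row 2 by 1; eliminate column q from the other rows.
After both pivots, the entry at constraint row 2, column w2 is 1.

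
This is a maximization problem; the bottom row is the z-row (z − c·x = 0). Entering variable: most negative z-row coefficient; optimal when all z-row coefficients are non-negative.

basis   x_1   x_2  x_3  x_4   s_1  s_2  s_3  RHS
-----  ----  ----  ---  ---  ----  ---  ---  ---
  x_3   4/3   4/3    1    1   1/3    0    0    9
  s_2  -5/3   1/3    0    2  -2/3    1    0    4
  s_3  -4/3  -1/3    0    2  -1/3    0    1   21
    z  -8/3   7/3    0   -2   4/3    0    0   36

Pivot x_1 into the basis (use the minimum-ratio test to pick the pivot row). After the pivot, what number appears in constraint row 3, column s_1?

0

Ratio test on column x_1 — row 1: 9/(4/3) = 27/4; row 2: entry -5/3 ≤ 0; row 3: entry -4/3 ≤ 0. Minimum is 27/4 at row 1 (x_3 leaves); pivot element 4/3.
Divide row 1 by 4/3; eliminate column x_1 from the other rows.
Row 3 update in column s_1: -1/3 − (-4/3)·(1/4) = 0.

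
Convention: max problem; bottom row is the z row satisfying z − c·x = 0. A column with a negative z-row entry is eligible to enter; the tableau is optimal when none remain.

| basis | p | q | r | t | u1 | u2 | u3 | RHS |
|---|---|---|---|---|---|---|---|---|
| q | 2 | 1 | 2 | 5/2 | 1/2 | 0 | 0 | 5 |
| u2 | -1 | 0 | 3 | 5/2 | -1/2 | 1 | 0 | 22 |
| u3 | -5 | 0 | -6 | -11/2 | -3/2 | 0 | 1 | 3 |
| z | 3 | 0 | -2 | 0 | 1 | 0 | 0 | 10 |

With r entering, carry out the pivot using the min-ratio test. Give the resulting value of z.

Ratio test on column r — row 1: 5/2 = 5/2; row 2: 22/3 = 22/3; row 3: entry -6 ≤ 0. Minimum is 5/2 at row 1 (q leaves); pivot element 2.
Pivot on row 1; the z-row RHS becomes 10 − (-2)·(5/2) = 15.

15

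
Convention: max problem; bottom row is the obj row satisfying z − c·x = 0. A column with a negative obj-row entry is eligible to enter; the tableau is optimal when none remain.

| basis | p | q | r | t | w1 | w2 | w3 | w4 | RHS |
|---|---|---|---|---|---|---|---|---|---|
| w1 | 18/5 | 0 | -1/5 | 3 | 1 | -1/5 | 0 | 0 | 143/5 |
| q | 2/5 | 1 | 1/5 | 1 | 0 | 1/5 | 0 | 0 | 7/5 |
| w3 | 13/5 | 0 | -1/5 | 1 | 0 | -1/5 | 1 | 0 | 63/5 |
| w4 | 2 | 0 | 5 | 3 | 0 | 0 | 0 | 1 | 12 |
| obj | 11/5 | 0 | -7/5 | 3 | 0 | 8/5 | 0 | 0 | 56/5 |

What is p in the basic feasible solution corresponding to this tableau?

0

p is not in the basis, so in the current basic feasible solution p = 0.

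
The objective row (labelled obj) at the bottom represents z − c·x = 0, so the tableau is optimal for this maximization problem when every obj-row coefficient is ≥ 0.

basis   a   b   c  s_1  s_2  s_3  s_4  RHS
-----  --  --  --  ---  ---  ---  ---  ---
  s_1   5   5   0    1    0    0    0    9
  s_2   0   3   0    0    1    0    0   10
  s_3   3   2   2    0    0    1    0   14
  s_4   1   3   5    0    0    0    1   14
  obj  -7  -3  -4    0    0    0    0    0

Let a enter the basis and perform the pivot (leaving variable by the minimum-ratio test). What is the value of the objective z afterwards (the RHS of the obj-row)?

Ratio test on column a — row 1: 9/5 = 9/5; row 2: entry 0 ≤ 0; row 3: 14/3 = 14/3; row 4: 14/1 = 14. Minimum is 9/5 at row 1 (s_1 leaves); pivot element 5.
Pivot on row 1; the obj-row RHS becomes 0 − (-7)·(9/5) = 63/5.

63/5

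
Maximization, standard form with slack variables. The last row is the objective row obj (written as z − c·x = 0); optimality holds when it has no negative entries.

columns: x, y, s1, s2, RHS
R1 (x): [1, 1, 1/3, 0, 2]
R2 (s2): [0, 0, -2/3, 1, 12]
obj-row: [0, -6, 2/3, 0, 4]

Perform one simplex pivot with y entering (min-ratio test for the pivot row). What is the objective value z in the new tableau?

16

Ratio test on column y — row 1: 2/1 = 2; row 2: entry 0 ≤ 0. Minimum is 2 at row 1 (x leaves); pivot element 1.
Pivot on row 1; the obj-row RHS becomes 4 − (-6)·2 = 16.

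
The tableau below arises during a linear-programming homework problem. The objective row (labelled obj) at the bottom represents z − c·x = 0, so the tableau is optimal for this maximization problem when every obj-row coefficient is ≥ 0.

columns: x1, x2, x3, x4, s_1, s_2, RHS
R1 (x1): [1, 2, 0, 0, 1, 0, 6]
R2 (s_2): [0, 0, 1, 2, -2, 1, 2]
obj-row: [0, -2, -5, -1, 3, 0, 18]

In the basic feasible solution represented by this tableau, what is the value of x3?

x3 is not in the basis, so in the current basic feasible solution x3 = 0.

0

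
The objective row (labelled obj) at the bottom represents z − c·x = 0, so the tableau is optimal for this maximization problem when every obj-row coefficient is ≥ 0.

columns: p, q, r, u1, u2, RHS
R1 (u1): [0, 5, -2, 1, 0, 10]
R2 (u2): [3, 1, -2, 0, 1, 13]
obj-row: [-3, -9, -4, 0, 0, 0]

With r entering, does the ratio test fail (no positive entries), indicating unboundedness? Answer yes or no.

Every constraint-row entry in column r is ≤ 0, so increasing r is unbounded.

yes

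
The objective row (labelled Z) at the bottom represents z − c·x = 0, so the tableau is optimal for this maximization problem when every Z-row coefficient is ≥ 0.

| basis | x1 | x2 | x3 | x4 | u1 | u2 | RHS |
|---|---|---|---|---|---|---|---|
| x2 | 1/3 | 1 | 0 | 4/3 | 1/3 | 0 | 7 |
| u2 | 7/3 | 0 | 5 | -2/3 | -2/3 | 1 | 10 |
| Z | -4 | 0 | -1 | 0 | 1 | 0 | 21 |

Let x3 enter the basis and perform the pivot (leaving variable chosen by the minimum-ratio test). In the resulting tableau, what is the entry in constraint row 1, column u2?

Ratio test on column x3 — row 1: entry 0 ≤ 0; row 2: 10/5 = 2. Minimum is 2 at row 2 (u2 leaves); pivot element 5.
Divide row 2 by 5; eliminate column x3 from the other rows.
Row 1 update in column u2: 0 − 0·(1/5) = 0.

0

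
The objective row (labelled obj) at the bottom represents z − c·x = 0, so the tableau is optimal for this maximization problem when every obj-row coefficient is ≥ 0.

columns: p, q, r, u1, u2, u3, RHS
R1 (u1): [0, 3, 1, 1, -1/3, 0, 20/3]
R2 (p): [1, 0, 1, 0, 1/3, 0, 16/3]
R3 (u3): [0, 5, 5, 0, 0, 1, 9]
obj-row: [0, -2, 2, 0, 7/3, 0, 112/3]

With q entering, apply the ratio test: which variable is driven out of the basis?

Column q entries and ratios — u1: (20/3)/3 = 20/9; p: 0 ≤ 0, skip; u3: 9/5 = 9/5.
Smallest ratio is 9/5 in the row of u3, so u3 leaves.

u3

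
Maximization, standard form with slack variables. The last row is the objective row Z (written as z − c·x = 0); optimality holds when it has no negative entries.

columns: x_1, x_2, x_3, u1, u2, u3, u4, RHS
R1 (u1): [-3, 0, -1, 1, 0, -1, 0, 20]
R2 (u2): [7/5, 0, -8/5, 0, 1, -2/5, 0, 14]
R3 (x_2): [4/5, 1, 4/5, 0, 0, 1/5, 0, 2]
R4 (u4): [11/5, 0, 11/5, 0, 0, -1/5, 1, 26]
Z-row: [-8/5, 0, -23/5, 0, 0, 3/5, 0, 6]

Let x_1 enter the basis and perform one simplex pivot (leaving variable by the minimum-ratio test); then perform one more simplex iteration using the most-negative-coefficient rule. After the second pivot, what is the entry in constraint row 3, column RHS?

Ratio test on column x_1 — row 1: entry -3 ≤ 0; row 2: 14/(7/5) = 10; row 3: 2/(4/5) = 5/2; row 4: 26/(11/5) = 130/11. Minimum is 5/2 at row 3 (x_2 leaves); pivot element 4/5.
Divide row 3 by 4/5; eliminate column x_1 from the other rows.
Second iteration: most negative Z-row entry is -3 in column x_3, so x_3 enters.
Ratio test on column x_3 — row 1: (55/2)/2 = 55/4; row 2: entry -3 ≤ 0; row 3: (5/2)/1 = 5/2; row 4: entry 0 ≤ 0. Minimum is 5/2 at row 3 (x_1 leaves); pivot element 1.
Divide row 3 by 1; eliminate column x_3 from the other rows.
After both pivots, the entry at constraint row 3, column RHS is 5/2.

5/2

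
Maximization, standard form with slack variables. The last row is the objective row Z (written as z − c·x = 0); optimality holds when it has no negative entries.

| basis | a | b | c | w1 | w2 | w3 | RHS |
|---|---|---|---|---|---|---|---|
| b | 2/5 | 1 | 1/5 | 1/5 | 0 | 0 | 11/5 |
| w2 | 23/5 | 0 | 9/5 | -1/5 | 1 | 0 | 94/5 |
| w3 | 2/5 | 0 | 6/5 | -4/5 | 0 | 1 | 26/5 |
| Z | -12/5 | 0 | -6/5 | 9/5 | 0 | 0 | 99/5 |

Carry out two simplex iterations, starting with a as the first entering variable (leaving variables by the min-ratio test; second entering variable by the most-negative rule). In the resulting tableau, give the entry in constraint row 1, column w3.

Ratio test on column a — row 1: (11/5)/(2/5) = 11/2; row 2: (94/5)/(23/5) = 94/23; row 3: (26/5)/(2/5) = 13. Minimum is 94/23 at row 2 (w2 leaves); pivot element 23/5.
Divide row 2 by 23/5; eliminate column a from the other rows.
Second iteration: most negative Z-row entry is -6/23 in column c, so c enters.
Ratio test on column c — row 1: (13/23)/(1/23) = 13; row 2: (94/23)/(9/23) = 94/9; row 3: (82/23)/(24/23) = 41/12. Minimum is 41/12 at row 3 (w3 leaves); pivot element 24/23.
Divide row 3 by 24/23; eliminate column c from the other rows.
After both pivots, the entry at constraint row 1, column w3 is -1/24.

-1/24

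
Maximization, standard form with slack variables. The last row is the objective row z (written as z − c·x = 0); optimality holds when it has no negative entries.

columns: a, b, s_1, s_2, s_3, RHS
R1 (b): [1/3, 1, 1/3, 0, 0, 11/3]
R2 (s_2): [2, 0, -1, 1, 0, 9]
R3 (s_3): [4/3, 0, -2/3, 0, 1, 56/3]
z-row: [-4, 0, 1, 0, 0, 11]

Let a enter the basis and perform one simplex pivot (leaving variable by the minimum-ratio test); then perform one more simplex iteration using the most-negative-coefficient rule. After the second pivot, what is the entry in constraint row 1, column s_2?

-1/3

Ratio test on column a — row 1: (11/3)/(1/3) = 11; row 2: 9/2 = 9/2; row 3: (56/3)/(4/3) = 14. Minimum is 9/2 at row 2 (s_2 leaves); pivot element 2.
Divide row 2 by 2; eliminate column a from the other rows.
Second iteration: most negative z-row entry is -1 in column s_1, so s_1 enters.
Ratio test on column s_1 — row 1: (13/6)/(1/2) = 13/3; row 2: entry -1/2 ≤ 0; row 3: entry 0 ≤ 0. Minimum is 13/3 at row 1 (b leaves); pivot element 1/2.
Divide row 1 by 1/2; eliminate column s_1 from the other rows.
After both pivots, the entry at constraint row 1, column s_2 is -1/3.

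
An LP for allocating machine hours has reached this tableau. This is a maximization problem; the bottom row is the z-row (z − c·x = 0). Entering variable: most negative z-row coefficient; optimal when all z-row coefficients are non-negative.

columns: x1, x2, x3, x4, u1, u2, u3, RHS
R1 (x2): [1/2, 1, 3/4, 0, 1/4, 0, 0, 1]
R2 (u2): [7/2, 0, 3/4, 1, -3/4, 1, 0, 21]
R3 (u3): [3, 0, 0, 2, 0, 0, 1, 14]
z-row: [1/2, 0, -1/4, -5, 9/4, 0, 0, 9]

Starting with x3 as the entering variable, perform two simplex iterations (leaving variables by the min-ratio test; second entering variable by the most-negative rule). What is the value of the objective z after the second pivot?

133/3

Ratio test on column x3 — row 1: 1/(3/4) = 4/3; row 2: 21/(3/4) = 28; row 3: entry 0 ≤ 0. Minimum is 4/3 at row 1 (x2 leaves); pivot element 3/4.
Pivot on row 1; the z-row RHS becomes 9 − (-1/4)·(4/3) = 28/3.
Next entering variable (most negative z-row entry -5): x4.
Ratio test on column x4 — row 1: entry 0 ≤ 0; row 2: 20/1 = 20; row 3: 14/2 = 7. Minimum is 7 at row 3 (u3 leaves); pivot element 2.
After the second pivot the z-row RHS is 28/3 − (-5)·7 = 133/3.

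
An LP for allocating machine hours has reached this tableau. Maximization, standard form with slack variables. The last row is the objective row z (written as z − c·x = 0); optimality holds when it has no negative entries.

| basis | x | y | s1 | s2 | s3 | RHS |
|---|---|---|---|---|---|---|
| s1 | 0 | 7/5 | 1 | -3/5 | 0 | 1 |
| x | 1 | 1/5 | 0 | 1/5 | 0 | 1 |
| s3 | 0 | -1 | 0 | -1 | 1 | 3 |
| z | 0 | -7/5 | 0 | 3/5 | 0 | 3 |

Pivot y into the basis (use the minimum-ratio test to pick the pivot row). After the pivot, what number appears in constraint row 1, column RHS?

5/7

Ratio test on column y — row 1: 1/(7/5) = 5/7; row 2: 1/(1/5) = 5; row 3: entry -1 ≤ 0. Minimum is 5/7 at row 1 (s1 leaves); pivot element 7/5.
Divide row 1 by 7/5; eliminate column y from the other rows.
In the new row 1, the RHS entry is the old entry divided by the pivot: 1/(7/5) = 5/7.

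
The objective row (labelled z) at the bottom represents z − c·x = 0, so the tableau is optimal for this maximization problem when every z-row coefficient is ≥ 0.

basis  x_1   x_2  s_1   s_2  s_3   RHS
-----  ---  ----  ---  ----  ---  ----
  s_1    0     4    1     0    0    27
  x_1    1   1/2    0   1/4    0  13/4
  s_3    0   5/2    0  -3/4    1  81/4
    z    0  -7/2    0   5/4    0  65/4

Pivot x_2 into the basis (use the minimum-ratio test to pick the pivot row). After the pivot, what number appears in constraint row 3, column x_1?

-5

Ratio test on column x_2 — row 1: 27/4 = 27/4; row 2: (13/4)/(1/2) = 13/2; row 3: (81/4)/(5/2) = 81/10. Minimum is 13/2 at row 2 (x_1 leaves); pivot element 1/2.
Divide row 2 by 1/2; eliminate column x_2 from the other rows.
Row 3 update in column x_1: 0 − (5/2)·2 = -5.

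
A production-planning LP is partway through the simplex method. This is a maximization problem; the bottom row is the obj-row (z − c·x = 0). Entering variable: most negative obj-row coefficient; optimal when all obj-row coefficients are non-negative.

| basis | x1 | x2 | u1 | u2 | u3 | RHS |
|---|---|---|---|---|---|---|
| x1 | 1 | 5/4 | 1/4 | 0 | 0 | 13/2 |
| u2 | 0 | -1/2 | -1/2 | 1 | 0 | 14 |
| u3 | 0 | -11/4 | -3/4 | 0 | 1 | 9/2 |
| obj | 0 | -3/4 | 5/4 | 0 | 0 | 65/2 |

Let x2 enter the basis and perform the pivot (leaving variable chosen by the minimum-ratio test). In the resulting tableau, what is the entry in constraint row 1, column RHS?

26/5

Ratio test on column x2 — row 1: (13/2)/(5/4) = 26/5; row 2: entry -1/2 ≤ 0; row 3: entry -11/4 ≤ 0. Minimum is 26/5 at row 1 (x1 leaves); pivot element 5/4.
Divide row 1 by 5/4; eliminate column x2 from the other rows.
In the new row 1, the RHS entry is the old entry divided by the pivot: (13/2)/(5/4) = 26/5.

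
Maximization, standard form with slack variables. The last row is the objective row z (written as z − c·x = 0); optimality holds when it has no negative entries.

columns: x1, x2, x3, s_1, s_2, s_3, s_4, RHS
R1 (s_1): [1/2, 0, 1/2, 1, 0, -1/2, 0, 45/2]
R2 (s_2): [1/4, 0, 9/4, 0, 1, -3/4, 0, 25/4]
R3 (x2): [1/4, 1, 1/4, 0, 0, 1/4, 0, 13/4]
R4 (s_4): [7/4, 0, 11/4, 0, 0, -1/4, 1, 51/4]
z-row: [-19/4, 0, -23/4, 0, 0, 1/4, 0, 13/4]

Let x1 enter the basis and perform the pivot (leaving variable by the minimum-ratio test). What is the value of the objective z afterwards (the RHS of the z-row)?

265/7

Ratio test on column x1 — row 1: (45/2)/(1/2) = 45; row 2: (25/4)/(1/4) = 25; row 3: (13/4)/(1/4) = 13; row 4: (51/4)/(7/4) = 51/7. Minimum is 51/7 at row 4 (s_4 leaves); pivot element 7/4.
Pivot on row 4; the z-row RHS becomes 13/4 − (-19/4)·(51/7) = 265/7.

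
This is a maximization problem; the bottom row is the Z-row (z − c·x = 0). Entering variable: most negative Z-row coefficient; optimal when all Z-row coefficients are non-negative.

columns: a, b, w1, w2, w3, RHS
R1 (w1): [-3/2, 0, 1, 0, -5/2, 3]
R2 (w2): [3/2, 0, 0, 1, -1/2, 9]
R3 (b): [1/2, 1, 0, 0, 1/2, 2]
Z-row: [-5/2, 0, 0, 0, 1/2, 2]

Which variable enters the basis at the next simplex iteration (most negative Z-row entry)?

Negative Z-row entries: a: -5/2.
The most negative is -5/2 in column a, so a enters.

a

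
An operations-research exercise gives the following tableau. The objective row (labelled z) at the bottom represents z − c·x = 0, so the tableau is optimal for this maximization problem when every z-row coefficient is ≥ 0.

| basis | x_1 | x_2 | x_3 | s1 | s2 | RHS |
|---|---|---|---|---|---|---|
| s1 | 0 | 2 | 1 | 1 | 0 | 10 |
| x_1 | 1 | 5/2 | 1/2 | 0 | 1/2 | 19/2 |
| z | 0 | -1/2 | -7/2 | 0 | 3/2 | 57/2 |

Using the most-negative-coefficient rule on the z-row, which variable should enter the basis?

Negative z-row entries: x_2: -1/2, x_3: -7/2.
The most negative is -7/2 in column x_3, so x_3 enters.

x_3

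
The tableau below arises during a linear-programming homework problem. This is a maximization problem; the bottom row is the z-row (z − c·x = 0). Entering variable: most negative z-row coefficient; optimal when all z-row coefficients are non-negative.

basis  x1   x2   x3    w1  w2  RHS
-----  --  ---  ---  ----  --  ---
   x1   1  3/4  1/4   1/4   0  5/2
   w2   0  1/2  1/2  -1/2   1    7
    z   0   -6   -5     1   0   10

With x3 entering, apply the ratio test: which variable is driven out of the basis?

Column x3 entries and ratios — x1: (5/2)/(1/4) = 10; w2: 7/(1/2) = 14.
Smallest ratio is 10 in the row of x1, so x1 leaves.

x1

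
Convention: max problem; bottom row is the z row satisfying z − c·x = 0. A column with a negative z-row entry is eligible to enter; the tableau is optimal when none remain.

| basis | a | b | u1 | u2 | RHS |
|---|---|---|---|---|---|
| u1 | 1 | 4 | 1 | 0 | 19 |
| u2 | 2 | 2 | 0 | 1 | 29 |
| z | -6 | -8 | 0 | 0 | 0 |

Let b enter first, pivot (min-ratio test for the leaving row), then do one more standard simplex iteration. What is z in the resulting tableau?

90

Ratio test on column b — row 1: 19/4 = 19/4; row 2: 29/2 = 29/2. Minimum is 19/4 at row 1 (u1 leaves); pivot element 4.
Pivot on row 1; the z-row RHS becomes 0 − (-8)·(19/4) = 38.
Next entering variable (most negative z-row entry -4): a.
Ratio test on column a — row 1: (19/4)/(1/4) = 19; row 2: (39/2)/(3/2) = 13. Minimum is 13 at row 2 (u2 leaves); pivot element 3/2.
After the second pivot the z-row RHS is 38 − (-4)·13 = 90.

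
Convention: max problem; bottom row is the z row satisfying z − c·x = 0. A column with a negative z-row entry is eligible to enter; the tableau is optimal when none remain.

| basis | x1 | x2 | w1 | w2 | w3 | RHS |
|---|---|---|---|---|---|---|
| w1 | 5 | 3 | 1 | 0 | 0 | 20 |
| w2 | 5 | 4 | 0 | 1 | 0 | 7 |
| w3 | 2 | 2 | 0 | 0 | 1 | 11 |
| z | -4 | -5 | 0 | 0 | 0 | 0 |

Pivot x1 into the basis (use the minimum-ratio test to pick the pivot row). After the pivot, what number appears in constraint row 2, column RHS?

7/5

Ratio test on column x1 — row 1: 20/5 = 4; row 2: 7/5 = 7/5; row 3: 11/2 = 11/2. Minimum is 7/5 at row 2 (w2 leaves); pivot element 5.
Divide row 2 by 5; eliminate column x1 from the other rows.
In the new row 2, the RHS entry is the old entry divided by the pivot: 7/5 = 7/5.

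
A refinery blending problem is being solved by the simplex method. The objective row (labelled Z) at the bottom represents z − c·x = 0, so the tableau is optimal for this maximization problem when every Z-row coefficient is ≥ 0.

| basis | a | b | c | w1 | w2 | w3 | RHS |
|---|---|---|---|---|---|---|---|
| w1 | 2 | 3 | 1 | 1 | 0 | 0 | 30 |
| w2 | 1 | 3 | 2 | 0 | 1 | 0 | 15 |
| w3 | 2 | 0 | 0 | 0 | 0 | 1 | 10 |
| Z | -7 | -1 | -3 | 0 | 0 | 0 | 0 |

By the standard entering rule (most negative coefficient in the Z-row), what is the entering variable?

a

Negative Z-row entries: a: -7, b: -1, c: -3.
The most negative is -7 in column a, so a enters.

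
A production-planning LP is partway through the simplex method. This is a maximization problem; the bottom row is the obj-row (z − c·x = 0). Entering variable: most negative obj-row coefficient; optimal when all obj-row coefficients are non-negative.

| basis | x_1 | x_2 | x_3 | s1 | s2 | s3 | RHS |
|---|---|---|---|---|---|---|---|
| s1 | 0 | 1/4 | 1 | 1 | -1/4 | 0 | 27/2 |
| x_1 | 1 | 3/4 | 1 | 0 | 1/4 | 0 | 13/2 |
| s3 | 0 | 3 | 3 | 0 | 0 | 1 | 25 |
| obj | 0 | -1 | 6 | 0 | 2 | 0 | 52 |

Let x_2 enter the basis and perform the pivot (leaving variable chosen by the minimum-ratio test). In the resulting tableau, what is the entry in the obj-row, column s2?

2

Ratio test on column x_2 — row 1: (27/2)/(1/4) = 54; row 2: (13/2)/(3/4) = 26/3; row 3: 25/3 = 25/3. Minimum is 25/3 at row 3 (s3 leaves); pivot element 3.
Divide row 3 by 3; eliminate column x_2 from the other rows.
obj-row update in column s2: 2 − (-1)·0 = 2.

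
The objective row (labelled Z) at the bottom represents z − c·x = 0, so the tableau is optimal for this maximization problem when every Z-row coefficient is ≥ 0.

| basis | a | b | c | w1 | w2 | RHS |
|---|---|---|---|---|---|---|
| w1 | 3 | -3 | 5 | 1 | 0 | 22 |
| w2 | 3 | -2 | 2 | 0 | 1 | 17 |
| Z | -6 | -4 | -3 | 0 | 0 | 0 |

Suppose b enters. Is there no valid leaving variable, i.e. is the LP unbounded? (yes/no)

Every constraint-row entry in column b is ≤ 0, so increasing b is unbounded.

yes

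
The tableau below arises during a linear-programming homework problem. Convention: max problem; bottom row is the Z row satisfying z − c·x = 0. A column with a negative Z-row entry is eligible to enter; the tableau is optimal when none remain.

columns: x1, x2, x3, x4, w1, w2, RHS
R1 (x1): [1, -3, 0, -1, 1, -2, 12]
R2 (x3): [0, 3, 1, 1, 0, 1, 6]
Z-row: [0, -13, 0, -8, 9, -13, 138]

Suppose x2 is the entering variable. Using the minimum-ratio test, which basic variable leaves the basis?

Column x2 entries and ratios — x1: -3 ≤ 0, skip; x3: 6/3 = 2.
Smallest ratio is 2 in the row of x3, so x3 leaves.

x3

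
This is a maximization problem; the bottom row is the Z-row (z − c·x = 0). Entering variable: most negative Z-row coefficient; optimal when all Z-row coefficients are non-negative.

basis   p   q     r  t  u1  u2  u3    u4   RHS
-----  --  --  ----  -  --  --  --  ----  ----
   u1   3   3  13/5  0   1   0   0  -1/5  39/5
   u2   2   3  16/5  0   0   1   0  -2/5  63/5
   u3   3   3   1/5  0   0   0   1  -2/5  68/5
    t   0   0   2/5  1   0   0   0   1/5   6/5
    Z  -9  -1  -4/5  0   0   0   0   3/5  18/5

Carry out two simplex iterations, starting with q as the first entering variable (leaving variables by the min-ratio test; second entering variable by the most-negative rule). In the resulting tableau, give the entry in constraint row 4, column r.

Ratio test on column q — row 1: (39/5)/3 = 13/5; row 2: (63/5)/3 = 21/5; row 3: (68/5)/3 = 68/15; row 4: entry 0 ≤ 0. Minimum is 13/5 at row 1 (u1 leaves); pivot element 3.
Divide row 1 by 3; eliminate column q from the other rows.
Second iteration: most negative Z-row entry is -8 in column p, so p enters.
Ratio test on column p — row 1: (13/5)/1 = 13/5; row 2: entry -1 ≤ 0; row 3: entry 0 ≤ 0; row 4: entry 0 ≤ 0. Minimum is 13/5 at row 1 (q leaves); pivot element 1.
Divide row 1 by 1; eliminate column p from the other rows.
After both pivots, the entry at constraint row 4, column r is 2/5.

2/5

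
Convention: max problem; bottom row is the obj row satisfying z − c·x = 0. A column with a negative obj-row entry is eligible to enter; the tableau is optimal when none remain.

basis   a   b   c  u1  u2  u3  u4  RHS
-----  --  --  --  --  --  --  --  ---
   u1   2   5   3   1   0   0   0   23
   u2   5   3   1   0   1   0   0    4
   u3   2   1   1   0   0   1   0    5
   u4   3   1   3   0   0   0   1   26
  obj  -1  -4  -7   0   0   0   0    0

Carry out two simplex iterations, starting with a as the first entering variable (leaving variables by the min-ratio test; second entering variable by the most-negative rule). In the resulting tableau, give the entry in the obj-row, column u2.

7

Ratio test on column a — row 1: 23/2 = 23/2; row 2: 4/5 = 4/5; row 3: 5/2 = 5/2; row 4: 26/3 = 26/3. Minimum is 4/5 at row 2 (u2 leaves); pivot element 5.
Divide row 2 by 5; eliminate column a from the other rows.
Second iteration: most negative obj-row entry is -34/5 in column c, so c enters.
Ratio test on column c — row 1: (107/5)/(13/5) = 107/13; row 2: (4/5)/(1/5) = 4; row 3: (17/5)/(3/5) = 17/3; row 4: (118/5)/(12/5) = 59/6. Minimum is 4 at row 2 (a leaves); pivot element 1/5.
Divide row 2 by 1/5; eliminate column c from the other rows.
After both pivots, the entry at the obj-row, column u2 is 7.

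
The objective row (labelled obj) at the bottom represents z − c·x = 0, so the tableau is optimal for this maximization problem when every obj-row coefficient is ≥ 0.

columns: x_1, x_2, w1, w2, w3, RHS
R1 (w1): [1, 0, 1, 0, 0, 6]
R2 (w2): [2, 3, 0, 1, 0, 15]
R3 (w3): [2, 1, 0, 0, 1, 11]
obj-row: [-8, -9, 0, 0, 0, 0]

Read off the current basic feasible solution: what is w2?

15

w2 is basic (row 2); its value is the RHS of that row, 15.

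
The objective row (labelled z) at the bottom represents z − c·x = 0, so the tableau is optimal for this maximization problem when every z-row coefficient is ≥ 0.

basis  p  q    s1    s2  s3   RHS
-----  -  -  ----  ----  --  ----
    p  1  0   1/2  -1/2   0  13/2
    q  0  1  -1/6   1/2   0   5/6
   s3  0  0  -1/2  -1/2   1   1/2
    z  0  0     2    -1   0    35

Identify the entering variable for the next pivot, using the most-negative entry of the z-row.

s2

Negative z-row entries: s2: -1.
The most negative is -1 in column s2, so s2 enters.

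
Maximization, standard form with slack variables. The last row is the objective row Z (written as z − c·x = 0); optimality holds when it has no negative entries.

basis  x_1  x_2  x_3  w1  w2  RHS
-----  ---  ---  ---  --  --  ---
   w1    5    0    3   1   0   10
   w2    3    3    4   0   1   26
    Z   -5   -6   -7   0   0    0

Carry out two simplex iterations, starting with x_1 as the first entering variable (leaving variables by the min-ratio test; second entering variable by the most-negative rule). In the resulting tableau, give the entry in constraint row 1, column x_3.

Ratio test on column x_1 — row 1: 10/5 = 2; row 2: 26/3 = 26/3. Minimum is 2 at row 1 (w1 leaves); pivot element 5.
Divide row 1 by 5; eliminate column x_1 from the other rows.
Second iteration: most negative Z-row entry is -6 in column x_2, so x_2 enters.
Ratio test on column x_2 — row 1: entry 0 ≤ 0; row 2: 20/3 = 20/3. Minimum is 20/3 at row 2 (w2 leaves); pivot element 3.
Divide row 2 by 3; eliminate column x_2 from the other rows.
After both pivots, the entry at constraint row 1, column x_3 is 3/5.

3/5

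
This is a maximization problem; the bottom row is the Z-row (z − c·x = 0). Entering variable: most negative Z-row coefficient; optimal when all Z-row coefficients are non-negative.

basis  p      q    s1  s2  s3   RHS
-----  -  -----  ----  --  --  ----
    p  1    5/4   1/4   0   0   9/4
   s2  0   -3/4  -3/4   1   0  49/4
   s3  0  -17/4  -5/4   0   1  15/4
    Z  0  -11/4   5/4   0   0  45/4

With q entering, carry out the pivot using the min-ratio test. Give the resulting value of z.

Ratio test on column q — row 1: (9/4)/(5/4) = 9/5; row 2: entry -3/4 ≤ 0; row 3: entry -17/4 ≤ 0. Minimum is 9/5 at row 1 (p leaves); pivot element 5/4.
Pivot on row 1; the Z-row RHS becomes 45/4 − (-11/4)·(9/5) = 81/5.

81/5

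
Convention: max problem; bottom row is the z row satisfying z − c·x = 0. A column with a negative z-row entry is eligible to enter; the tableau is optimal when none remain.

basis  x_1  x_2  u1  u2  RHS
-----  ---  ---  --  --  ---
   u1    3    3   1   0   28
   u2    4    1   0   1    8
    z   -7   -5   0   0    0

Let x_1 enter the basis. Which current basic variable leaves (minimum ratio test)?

Column x_1 entries and ratios — u1: 28/3 = 28/3; u2: 8/4 = 2.
Smallest ratio is 2 in the row of u2, so u2 leaves.

u2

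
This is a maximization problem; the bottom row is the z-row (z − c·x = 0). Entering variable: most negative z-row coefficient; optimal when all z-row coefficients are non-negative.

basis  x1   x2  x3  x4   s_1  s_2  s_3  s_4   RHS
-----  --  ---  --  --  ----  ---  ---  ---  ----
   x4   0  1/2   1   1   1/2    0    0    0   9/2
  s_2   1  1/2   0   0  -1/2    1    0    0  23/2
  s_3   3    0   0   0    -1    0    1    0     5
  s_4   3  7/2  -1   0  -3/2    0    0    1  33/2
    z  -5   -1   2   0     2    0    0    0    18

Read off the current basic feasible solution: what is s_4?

33/2

s_4 is basic (row 4); its value is the RHS of that row, 33/2.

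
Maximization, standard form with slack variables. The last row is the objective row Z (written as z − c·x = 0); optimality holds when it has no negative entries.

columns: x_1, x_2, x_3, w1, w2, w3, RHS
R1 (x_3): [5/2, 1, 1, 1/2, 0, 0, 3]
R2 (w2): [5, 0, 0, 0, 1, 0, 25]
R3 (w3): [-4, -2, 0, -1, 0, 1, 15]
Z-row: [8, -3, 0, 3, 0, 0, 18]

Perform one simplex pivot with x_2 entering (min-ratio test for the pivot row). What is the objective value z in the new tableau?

27

Ratio test on column x_2 — row 1: 3/1 = 3; row 2: entry 0 ≤ 0; row 3: entry -2 ≤ 0. Minimum is 3 at row 1 (x_3 leaves); pivot element 1.
Pivot on row 1; the Z-row RHS becomes 18 − (-3)·3 = 27.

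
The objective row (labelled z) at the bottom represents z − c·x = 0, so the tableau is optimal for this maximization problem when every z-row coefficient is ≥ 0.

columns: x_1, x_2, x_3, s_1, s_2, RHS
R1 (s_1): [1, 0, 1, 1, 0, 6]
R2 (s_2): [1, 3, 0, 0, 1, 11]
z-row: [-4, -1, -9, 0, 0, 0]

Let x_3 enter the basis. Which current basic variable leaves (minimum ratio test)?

Column x_3 entries and ratios — s_1: 6/1 = 6; s_2: 0 ≤ 0, skip.
Smallest ratio is 6 in the row of s_1, so s_1 leaves.

s_1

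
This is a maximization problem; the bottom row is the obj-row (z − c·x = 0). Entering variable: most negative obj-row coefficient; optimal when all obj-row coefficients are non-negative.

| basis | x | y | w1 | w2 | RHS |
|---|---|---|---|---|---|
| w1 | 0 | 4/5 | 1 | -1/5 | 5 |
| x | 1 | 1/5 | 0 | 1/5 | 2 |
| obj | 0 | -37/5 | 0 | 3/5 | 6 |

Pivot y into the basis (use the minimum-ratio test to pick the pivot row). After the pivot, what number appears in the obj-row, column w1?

Ratio test on column y — row 1: 5/(4/5) = 25/4; row 2: 2/(1/5) = 10. Minimum is 25/4 at row 1 (w1 leaves); pivot element 4/5.
Divide row 1 by 4/5; eliminate column y from the other rows.
obj-row update in column w1: 0 − (-37/5)·(5/4) = 37/4.

37/4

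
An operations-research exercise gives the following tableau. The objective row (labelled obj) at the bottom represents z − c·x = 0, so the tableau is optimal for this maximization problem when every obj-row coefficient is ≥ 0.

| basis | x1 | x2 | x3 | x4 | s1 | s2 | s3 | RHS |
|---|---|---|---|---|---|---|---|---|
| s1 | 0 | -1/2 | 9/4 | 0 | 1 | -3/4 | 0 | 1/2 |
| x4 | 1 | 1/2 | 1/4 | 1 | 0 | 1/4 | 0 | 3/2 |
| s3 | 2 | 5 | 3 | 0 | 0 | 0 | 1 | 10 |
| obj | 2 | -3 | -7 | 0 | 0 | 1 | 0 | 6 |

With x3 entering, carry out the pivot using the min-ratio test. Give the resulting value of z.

Ratio test on column x3 — row 1: (1/2)/(9/4) = 2/9; row 2: (3/2)/(1/4) = 6; row 3: 10/3 = 10/3. Minimum is 2/9 at row 1 (s1 leaves); pivot element 9/4.
Pivot on row 1; the obj-row RHS becomes 6 − (-7)·(2/9) = 68/9.

68/9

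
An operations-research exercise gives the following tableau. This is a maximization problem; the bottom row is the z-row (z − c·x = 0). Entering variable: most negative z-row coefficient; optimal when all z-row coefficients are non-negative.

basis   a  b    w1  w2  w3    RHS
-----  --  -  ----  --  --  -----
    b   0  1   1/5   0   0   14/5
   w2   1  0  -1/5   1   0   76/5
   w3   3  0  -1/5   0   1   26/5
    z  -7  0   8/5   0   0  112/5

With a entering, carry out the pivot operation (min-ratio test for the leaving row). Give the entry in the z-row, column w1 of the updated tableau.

Ratio test on column a — row 1: entry 0 ≤ 0; row 2: (76/5)/1 = 76/5; row 3: (26/5)/3 = 26/15. Minimum is 26/15 at row 3 (w3 leaves); pivot element 3.
Divide row 3 by 3; eliminate column a from the other rows.
z-row update in column w1: 8/5 − (-7)·(-1/15) = 17/15.

17/15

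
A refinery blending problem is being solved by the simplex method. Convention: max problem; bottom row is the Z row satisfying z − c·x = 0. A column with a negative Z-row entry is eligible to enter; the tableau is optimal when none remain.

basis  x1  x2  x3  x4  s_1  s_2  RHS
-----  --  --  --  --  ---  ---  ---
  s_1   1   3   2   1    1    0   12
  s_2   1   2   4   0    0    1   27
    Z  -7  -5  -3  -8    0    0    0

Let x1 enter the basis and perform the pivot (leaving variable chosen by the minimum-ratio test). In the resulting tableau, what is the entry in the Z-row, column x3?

Ratio test on column x1 — row 1: 12/1 = 12; row 2: 27/1 = 27. Minimum is 12 at row 1 (s_1 leaves); pivot element 1.
Divide row 1 by 1; eliminate column x1 from the other rows.
Z-row update in column x3: -3 − (-7)·2 = 11.

11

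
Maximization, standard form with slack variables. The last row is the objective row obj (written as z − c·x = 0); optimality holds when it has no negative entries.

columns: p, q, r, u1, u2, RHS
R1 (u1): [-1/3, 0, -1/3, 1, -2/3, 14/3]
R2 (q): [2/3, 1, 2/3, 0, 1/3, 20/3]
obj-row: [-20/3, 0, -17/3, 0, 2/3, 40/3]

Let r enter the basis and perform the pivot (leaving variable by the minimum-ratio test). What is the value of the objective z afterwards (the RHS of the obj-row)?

Ratio test on column r — row 1: entry -1/3 ≤ 0; row 2: (20/3)/(2/3) = 10. Minimum is 10 at row 2 (q leaves); pivot element 2/3.
Pivot on row 2; the obj-row RHS becomes 40/3 − (-17/3)·10 = 70.

70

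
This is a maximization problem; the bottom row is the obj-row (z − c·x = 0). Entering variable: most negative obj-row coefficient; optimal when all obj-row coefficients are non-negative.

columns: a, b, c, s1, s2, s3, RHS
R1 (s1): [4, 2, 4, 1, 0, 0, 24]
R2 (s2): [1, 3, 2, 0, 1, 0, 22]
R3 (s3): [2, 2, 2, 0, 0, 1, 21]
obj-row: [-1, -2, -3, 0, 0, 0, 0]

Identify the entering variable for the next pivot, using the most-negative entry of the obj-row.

Negative obj-row entries: a: -1, b: -2, c: -3.
The most negative is -3 in column c, so c enters.

c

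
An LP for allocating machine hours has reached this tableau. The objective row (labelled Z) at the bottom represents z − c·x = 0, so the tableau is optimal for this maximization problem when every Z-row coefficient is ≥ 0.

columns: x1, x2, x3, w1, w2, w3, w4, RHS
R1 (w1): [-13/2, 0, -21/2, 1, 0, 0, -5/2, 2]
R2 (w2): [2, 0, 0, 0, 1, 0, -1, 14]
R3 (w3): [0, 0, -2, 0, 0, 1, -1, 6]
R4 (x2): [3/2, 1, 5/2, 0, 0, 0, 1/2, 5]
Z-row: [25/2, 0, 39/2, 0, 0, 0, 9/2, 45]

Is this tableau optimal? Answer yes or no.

Every Z-row coefficient is ≥ 0, so the tableau is optimal.

yes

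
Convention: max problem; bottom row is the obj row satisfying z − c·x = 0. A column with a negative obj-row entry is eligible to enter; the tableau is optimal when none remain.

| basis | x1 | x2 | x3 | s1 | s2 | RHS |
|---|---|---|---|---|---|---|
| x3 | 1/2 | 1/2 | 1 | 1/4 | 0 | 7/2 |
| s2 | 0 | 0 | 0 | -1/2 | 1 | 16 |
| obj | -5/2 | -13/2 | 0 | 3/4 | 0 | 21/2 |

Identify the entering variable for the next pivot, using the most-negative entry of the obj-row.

Negative obj-row entries: x1: -5/2, x2: -13/2.
The most negative is -13/2 in column x2, so x2 enters.

x2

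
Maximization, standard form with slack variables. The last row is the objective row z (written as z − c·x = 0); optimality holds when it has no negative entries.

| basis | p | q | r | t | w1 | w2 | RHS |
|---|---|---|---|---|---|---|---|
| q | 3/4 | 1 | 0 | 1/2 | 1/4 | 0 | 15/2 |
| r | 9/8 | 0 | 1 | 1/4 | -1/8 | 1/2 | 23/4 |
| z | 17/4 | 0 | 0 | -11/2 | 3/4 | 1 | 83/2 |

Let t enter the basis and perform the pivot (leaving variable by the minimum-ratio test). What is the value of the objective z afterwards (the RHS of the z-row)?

124

Ratio test on column t — row 1: (15/2)/(1/2) = 15; row 2: (23/4)/(1/4) = 23. Minimum is 15 at row 1 (q leaves); pivot element 1/2.
Pivot on row 1; the z-row RHS becomes 83/2 − (-11/2)·15 = 124.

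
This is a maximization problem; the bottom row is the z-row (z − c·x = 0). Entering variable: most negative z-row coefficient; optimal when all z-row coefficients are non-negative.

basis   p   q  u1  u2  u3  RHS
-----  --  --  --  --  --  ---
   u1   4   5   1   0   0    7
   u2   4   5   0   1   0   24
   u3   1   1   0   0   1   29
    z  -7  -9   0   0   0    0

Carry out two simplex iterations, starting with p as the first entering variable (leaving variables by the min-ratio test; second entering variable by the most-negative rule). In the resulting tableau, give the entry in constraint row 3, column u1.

Ratio test on column p — row 1: 7/4 = 7/4; row 2: 24/4 = 6; row 3: 29/1 = 29. Minimum is 7/4 at row 1 (u1 leaves); pivot element 4.
Divide row 1 by 4; eliminate column p from the other rows.
Second iteration: most negative z-row entry is -1/4 in column q, so q enters.
Ratio test on column q — row 1: (7/4)/(5/4) = 7/5; row 2: entry 0 ≤ 0; row 3: entry -1/4 ≤ 0. Minimum is 7/5 at row 1 (p leaves); pivot element 5/4.
Divide row 1 by 5/4; eliminate column q from the other rows.
After both pivots, the entry at constraint row 3, column u1 is -1/5.

-1/5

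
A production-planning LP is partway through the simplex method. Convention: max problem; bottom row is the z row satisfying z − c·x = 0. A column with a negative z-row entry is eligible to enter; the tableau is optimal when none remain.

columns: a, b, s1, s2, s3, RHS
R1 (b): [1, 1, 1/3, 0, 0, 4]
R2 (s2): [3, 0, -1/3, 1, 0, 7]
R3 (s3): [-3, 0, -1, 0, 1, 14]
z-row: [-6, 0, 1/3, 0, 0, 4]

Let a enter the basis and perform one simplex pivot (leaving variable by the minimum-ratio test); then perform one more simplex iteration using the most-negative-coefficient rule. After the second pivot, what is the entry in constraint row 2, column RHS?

Ratio test on column a — row 1: 4/1 = 4; row 2: 7/3 = 7/3; row 3: entry -3 ≤ 0. Minimum is 7/3 at row 2 (s2 leaves); pivot element 3.
Divide row 2 by 3; eliminate column a from the other rows.
Second iteration: most negative z-row entry is -1/3 in column s1, so s1 enters.
Ratio test on column s1 — row 1: (5/3)/(4/9) = 15/4; row 2: entry -1/9 ≤ 0; row 3: entry -4/3 ≤ 0. Minimum is 15/4 at row 1 (b leaves); pivot element 4/9.
Divide row 1 by 4/9; eliminate column s1 from the other rows.
After both pivots, the entry at constraint row 2, column RHS is 11/4.

11/4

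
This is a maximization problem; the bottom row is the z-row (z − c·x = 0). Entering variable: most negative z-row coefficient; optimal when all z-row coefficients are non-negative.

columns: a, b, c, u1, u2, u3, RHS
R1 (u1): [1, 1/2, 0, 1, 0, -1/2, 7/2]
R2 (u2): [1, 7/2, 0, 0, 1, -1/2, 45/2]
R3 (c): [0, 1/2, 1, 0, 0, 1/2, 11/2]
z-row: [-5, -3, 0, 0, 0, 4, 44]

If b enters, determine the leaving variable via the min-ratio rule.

Column b entries and ratios — u1: (7/2)/(1/2) = 7; u2: (45/2)/(7/2) = 45/7; c: (11/2)/(1/2) = 11.
Smallest ratio is 45/7 in the row of u2, so u2 leaves.

u2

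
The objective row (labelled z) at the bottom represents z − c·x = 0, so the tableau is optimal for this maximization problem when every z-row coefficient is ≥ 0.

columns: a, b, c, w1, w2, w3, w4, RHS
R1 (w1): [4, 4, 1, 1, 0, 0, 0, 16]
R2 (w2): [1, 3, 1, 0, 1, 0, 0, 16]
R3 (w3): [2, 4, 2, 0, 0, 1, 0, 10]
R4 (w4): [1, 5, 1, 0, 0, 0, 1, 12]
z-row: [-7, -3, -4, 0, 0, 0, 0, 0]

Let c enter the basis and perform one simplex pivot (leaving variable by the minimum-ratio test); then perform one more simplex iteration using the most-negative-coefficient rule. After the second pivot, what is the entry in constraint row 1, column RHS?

Ratio test on column c — row 1: 16/1 = 16; row 2: 16/1 = 16; row 3: 10/2 = 5; row 4: 12/1 = 12. Minimum is 5 at row 3 (w3 leaves); pivot element 2.
Divide row 3 by 2; eliminate column c from the other rows.
Second iteration: most negative z-row entry is -3 in column a, so a enters.
Ratio test on column a — row 1: 11/3 = 11/3; row 2: entry 0 ≤ 0; row 3: 5/1 = 5; row 4: entry 0 ≤ 0. Minimum is 11/3 at row 1 (w1 leaves); pivot element 3.
Divide row 1 by 3; eliminate column a from the other rows.
After both pivots, the entry at constraint row 1, column RHS is 11/3.

11/3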